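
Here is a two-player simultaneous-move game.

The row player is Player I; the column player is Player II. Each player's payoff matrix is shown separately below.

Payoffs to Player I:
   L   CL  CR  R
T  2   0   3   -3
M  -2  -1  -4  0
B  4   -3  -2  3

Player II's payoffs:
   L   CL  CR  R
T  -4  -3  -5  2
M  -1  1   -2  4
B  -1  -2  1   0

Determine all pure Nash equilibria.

There is no pure-strategy Nash equilibrium.

Player I against L: payoffs 2, -2, 4 → best response B.
Player I against CL: payoffs 0, -1, -3 → best response T.
Player I against CR: payoffs 3, -4, -2 → best response T.
Player I against R: payoffs -3, 0, 3 → best response B.
Player II against T: payoffs -4, -3, -5, 2 → best response R.
Player II against M: payoffs -1, 1, -2, 4 → best response R.
Player II against B: payoffs -1, -2, 1, 0 → best response CR.
No profile is a mutual best response for all players.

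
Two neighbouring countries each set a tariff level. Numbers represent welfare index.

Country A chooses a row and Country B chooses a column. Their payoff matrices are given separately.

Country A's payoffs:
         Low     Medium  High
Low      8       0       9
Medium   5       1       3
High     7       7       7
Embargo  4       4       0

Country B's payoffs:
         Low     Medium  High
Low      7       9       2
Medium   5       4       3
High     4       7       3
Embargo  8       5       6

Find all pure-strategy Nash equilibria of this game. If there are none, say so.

Country A against Low: payoffs 8, 5, 7, 4 → best response Low.
Country A against Medium: payoffs 0, 1, 7, 4 → best response High.
Country A against High: payoffs 9, 3, 7, 0 → best response Low.
Country B against Low: payoffs 7, 9, 2 → best response Medium.
Country B against Medium: payoffs 5, 4, 3 → best response Low.
Country B against High: payoffs 4, 7, 3 → best response Medium.
Country B against Embargo: payoffs 8, 5, 6 → best response Low.
Mutual best responses: (High, Medium).

The unique pure-strategy Nash equilibrium is (High, Medium).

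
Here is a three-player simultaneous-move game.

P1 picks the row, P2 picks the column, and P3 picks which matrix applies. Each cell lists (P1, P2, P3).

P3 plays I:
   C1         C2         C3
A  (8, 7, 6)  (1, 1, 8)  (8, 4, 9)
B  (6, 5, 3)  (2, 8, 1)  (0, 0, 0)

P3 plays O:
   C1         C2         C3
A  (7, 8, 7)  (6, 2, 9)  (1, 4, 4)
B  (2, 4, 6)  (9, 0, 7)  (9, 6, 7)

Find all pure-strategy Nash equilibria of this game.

For each strategy profile, look for a profitable unilateral deviation.
(A, C1, I): P3 can switch to O (6 → 7). Not NE.
(A, C1, O): P1 gets 7, best alternative 2; P2 gets 8, best alternative 4; P3 gets 7, best alternative 6. No profitable deviation — NE.
(A, C2, I): P1 can switch to B (1 → 2). Not NE.
(A, C2, O): P1 can switch to B (6 → 9). Not NE.
(A, C3, I): P2 can switch to C1 (4 → 7). Not NE.
(A, C3, O): P1 can switch to B (1 → 9). Not NE.
(B, C1, I): P1 can switch to A (6 → 8). Not NE.
(B, C1, O): P1 can switch to A (2 → 7). Not NE.
(B, C2, I): P3 can switch to O (1 → 7). Not NE.
(B, C2, O): P2 can switch to C1 (0 → 4). Not NE.
(B, C3, I): P1 can switch to A (0 → 8). Not NE.
(B, C3, O): P1 gets 9, best alternative 1; P2 gets 6, best alternative 4; P3 gets 7, best alternative 0. No profitable deviation — NE.

(A, C1, O) and (B, C3, O)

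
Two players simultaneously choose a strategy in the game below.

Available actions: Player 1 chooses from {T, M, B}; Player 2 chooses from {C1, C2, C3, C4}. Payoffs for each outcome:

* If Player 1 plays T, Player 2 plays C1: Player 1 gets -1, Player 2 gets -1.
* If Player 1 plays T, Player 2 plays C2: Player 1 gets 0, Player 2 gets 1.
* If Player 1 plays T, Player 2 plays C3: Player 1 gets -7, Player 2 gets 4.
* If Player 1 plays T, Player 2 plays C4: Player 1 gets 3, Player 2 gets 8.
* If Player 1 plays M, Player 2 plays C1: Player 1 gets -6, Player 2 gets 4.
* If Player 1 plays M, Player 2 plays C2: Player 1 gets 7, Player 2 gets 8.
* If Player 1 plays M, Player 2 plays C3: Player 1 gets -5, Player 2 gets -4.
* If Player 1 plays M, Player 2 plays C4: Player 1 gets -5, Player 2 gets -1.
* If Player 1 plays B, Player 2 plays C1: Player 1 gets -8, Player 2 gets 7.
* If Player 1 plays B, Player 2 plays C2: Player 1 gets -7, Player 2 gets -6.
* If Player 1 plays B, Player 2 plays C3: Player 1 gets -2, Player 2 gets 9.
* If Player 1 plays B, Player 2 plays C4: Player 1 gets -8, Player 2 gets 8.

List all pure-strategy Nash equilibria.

The pure Nash equilibria are (T, C4); (M, C2); (B, C3).

(T, C1): Player 2 can switch to C2 (-1 → 1). Not NE.
(T, C2): Player 1 can switch to M (0 → 7). Not NE.
(T, C3): Player 1 can switch to M (-7 → -5). Not NE.
(T, C4): Player 1 gets 3, best alternative -5; Player 2 gets 8, best alternative 4. No profitable deviation — NE.
(M, C1): Player 1 can switch to T (-6 → -1). Not NE.
(M, C2): Player 1 gets 7, best alternative 0; Player 2 gets 8, best alternative 4. No profitable deviation — NE.
(M, C3): Player 1 can switch to B (-5 → -2). Not NE.
(M, C4): Player 1 can switch to T (-5 → 3). Not NE.
(B, C1): Player 1 can switch to T (-8 → -1). Not NE.
(B, C2): Player 1 can switch to T (-7 → 0). Not NE.
(B, C3): Player 1 gets -2, best alternative -5; Player 2 gets 9, best alternative 8. No profitable deviation — NE.
(B, C4): Player 1 can switch to T (-8 → 3). Not NE.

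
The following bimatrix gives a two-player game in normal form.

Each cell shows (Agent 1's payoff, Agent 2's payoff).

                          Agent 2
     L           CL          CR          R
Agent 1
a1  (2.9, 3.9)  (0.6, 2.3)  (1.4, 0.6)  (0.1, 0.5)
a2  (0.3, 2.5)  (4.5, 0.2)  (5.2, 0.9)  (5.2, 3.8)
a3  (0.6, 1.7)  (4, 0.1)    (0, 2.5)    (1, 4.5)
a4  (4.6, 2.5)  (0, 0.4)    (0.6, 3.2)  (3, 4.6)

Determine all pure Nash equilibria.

The unique pure-strategy Nash equilibrium is (a2, R).

Agent 1 against L: payoffs 2.9, 0.3, 0.6, 4.6 → best response a4.
Agent 1 against CL: payoffs 0.6, 4.5, 4, 0 → best response a2.
Agent 1 against CR: payoffs 1.4, 5.2, 0, 0.6 → best response a2.
Agent 1 against R: payoffs 0.1, 5.2, 1, 3 → best response a2.
Agent 2 against a1: payoffs 3.9, 2.3, 0.6, 0.5 → best response L.
Agent 2 against a2: payoffs 2.5, 0.2, 0.9, 3.8 → best response R.
Agent 2 against a3: payoffs 1.7, 0.1, 2.5, 4.5 → best response R.
Agent 2 against a4: payoffs 2.5, 0.4, 3.2, 4.6 → best response R.
Mutual best responses: (a2, R).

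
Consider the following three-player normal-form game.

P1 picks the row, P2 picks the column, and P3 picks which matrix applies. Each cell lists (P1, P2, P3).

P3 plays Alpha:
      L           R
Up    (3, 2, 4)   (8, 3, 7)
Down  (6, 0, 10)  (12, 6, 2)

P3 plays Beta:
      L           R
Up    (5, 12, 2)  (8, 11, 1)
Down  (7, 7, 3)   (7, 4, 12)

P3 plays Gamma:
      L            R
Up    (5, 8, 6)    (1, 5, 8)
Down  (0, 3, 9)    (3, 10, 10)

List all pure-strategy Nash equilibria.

Pure NE: (Up, L, Gamma)

P1 against (L, Alpha): payoffs 3, 6 → best response Down.
P1 against (L, Beta): payoffs 5, 7 → best response Down.
P1 against (L, Gamma): payoffs 5, 0 → best response Up.
P1 against (R, Alpha): payoffs 8, 12 → best response Down.
P1 against (R, Beta): payoffs 8, 7 → best response Up.
P1 against (R, Gamma): payoffs 1, 3 → best response Down.
P2 against (Up, Alpha): payoffs 2, 3 → best response R.
P2 against (Up, Beta): payoffs 12, 11 → best response L.
P2 against (Up, Gamma): payoffs 8, 5 → best response L.
P2 against (Down, Alpha): payoffs 0, 6 → best response R.
P2 against (Down, Beta): payoffs 7, 4 → best response L.
P2 against (Down, Gamma): payoffs 3, 10 → best response R.
P3 against (Up, L): payoffs 4, 2, 6 → best response Gamma.
P3 against (Up, R): payoffs 7, 1, 8 → best response Gamma.
P3 against (Down, L): payoffs 10, 3, 9 → best response Alpha.
P3 against (Down, R): payoffs 2, 12, 10 → best response Beta.
Mutual best responses: (Up, L, Gamma).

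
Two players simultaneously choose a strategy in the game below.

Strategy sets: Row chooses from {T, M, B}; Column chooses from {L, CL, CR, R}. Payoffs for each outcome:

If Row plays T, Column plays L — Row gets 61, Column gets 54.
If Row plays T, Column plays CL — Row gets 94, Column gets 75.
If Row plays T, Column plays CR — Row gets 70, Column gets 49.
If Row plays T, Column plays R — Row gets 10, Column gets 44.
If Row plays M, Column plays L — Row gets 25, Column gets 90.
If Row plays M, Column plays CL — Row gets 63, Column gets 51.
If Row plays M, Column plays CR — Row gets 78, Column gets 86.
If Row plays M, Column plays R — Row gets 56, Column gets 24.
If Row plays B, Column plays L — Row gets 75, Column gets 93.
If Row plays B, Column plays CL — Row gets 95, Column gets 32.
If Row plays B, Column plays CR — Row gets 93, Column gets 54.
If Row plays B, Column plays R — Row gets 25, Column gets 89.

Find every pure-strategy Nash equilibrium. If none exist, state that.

(T, L): Row can switch to B (61 → 75). Not NE.
(T, CL): Row can switch to B (94 → 95). Not NE.
(T, CR): Row can switch to M (70 → 78). Not NE.
(T, R): Row can switch to M (10 → 56). Not NE.
(M, L): Row can switch to T (25 → 61). Not NE.
(M, CL): Row can switch to T (63 → 94). Not NE.
(M, CR): Row can switch to B (78 → 93). Not NE.
(M, R): Column can switch to L (24 → 90). Not NE.
(B, L): Row gets 75, best alternative 61; Column gets 93, best alternative 89. No profitable deviation — NE.
(B, CL): Column can switch to L (32 → 93). Not NE.
(B, CR): Column can switch to L (54 → 93). Not NE.
(The remaining 1 profile has a profitable deviation by the same check.)

The unique pure-strategy Nash equilibrium is (B, L).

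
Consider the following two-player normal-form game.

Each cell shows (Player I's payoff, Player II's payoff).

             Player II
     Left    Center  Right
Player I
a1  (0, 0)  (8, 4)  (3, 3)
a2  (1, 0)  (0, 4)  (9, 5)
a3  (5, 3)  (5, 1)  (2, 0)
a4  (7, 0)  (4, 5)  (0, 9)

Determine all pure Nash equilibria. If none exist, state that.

(a1, Center), (a2, Right)

For each player, find the best response to each opponent profile; mutual best responses are the pure NE.
Player I against Left: payoffs 0, 1, 5, 7 → best response a4.
Player I against Center: payoffs 8, 0, 5, 4 → best response a1.
Player I against Right: payoffs 3, 9, 2, 0 → best response a2.
Player II against a1: payoffs 0, 4, 3 → best response Center.
Player II against a2: payoffs 0, 4, 5 → best response Right.
Player II against a3: payoffs 3, 1, 0 → best response Left.
Player II against a4: payoffs 0, 5, 9 → best response Right.
Mutual best responses: (a1, Center); (a2, Right).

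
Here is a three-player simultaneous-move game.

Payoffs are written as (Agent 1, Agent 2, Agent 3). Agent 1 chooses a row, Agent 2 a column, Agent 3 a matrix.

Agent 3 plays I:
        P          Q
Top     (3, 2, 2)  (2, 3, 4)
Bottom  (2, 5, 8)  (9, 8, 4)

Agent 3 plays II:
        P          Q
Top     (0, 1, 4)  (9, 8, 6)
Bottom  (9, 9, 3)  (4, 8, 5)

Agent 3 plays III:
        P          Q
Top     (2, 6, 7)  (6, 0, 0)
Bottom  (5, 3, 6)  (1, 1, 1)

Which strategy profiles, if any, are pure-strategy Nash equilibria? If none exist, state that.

Mark each player's best response to every combination of opponents' strategies; a profile where every player is best-responding is a pure Nash equilibrium.
Agent 1 against (P, I): payoffs 3, 2 → best response Top.
Agent 1 against (P, II): payoffs 0, 9 → best response Bottom.
Agent 1 against (P, III): payoffs 2, 5 → best response Bottom.
Agent 1 against (Q, I): payoffs 2, 9 → best response Bottom.
Agent 1 against (Q, II): payoffs 9, 4 → best response Top.
Agent 1 against (Q, III): payoffs 6, 1 → best response Top.
Agent 2 against (Top, I): payoffs 2, 3 → best response Q.
Agent 2 against (Top, II): payoffs 1, 8 → best response Q.
Agent 2 against (Top, III): payoffs 6, 0 → best response P.
Agent 2 against (Bottom, I): payoffs 5, 8 → best response Q.
Agent 2 against (Bottom, II): payoffs 9, 8 → best response P.
Agent 2 against (Bottom, III): payoffs 3, 1 → best response P.
Agent 3 against (Top, P): payoffs 2, 4, 7 → best response III.
Agent 3 against (Top, Q): payoffs 4, 6, 0 → best response II.
Agent 3 against (Bottom, P): payoffs 8, 3, 6 → best response I.
Agent 3 against (Bottom, Q): payoffs 4, 5, 1 → best response II.
Mutual best responses: (Top, Q, II).

Pure NE: (Top, Q, II)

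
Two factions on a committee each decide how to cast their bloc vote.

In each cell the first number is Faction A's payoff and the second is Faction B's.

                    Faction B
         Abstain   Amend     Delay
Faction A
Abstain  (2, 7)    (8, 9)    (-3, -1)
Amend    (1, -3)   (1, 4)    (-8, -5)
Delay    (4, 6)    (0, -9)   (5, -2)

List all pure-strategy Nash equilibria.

For each player, find the best response to each opponent profile; mutual best responses are the pure NE.
Faction A against Abstain: payoffs 2, 1, 4 → best response Delay.
Faction A against Amend: payoffs 8, 1, 0 → best response Abstain.
Faction A against Delay: payoffs -3, -8, 5 → best response Delay.
Faction B against Abstain: payoffs 7, 9, -1 → best response Amend.
Faction B against Amend: payoffs -3, 4, -5 → best response Amend.
Faction B against Delay: payoffs 6, -9, -2 → best response Abstain.
Mutual best responses: (Abstain, Amend); (Delay, Abstain).

The pure Nash equilibria are (Abstain, Amend) and (Delay, Abstain).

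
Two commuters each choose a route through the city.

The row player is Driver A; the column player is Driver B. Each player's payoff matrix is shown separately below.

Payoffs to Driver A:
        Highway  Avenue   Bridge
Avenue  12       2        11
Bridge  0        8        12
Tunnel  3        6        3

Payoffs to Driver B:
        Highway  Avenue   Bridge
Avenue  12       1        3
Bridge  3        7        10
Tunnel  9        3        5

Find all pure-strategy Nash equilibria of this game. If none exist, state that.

Driver A against Highway: payoffs 12, 0, 3 → best response Avenue.
Driver A against Avenue: payoffs 2, 8, 6 → best response Bridge.
Driver A against Bridge: payoffs 11, 12, 3 → best response Bridge.
Driver B against Avenue: payoffs 12, 1, 3 → best response Highway.
Driver B against Bridge: payoffs 3, 7, 10 → best response Bridge.
Driver B against Tunnel: payoffs 9, 3, 5 → best response Highway.
Mutual best responses: (Avenue, Highway); (Bridge, Bridge).

Pure-strategy Nash equilibria: (Avenue, Highway), (Bridge, Bridge)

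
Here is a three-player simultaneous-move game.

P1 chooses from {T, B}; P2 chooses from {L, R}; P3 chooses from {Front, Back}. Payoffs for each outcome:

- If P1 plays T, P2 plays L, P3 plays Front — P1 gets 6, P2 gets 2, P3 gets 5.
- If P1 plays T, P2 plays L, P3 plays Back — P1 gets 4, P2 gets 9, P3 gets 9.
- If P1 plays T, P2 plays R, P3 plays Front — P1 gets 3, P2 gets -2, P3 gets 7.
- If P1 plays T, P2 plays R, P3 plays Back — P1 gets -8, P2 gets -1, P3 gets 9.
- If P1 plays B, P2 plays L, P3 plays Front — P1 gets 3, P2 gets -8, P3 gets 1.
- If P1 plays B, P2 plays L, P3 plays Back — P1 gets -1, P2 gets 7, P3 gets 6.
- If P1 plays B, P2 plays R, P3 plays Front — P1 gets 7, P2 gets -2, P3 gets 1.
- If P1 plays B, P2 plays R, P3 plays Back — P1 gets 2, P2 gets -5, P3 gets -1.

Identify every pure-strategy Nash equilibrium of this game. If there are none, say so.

For each player, find the best response to each opponent profile; mutual best responses are the pure NE.
P1 against (L, Front): payoffs 6, 3 → best response T.
P1 against (L, Back): payoffs 4, -1 → best response T.
P1 against (R, Front): payoffs 3, 7 → best response B.
P1 against (R, Back): payoffs -8, 2 → best response B.
P2 against (T, Front): payoffs 2, -2 → best response L.
P2 against (T, Back): payoffs 9, -1 → best response L.
P2 against (B, Front): payoffs -8, -2 → best response R.
P2 against (B, Back): payoffs 7, -5 → best response L.
P3 against (T, L): payoffs 5, 9 → best response Back.
P3 against (T, R): payoffs 7, 9 → best response Back.
P3 against (B, L): payoffs 1, 6 → best response Back.
P3 against (B, R): payoffs 1, -1 → best response Front.
Mutual best responses: (T, L, Back); (B, R, Front).

The pure Nash equilibria are (T, L, Back); (B, R, Front).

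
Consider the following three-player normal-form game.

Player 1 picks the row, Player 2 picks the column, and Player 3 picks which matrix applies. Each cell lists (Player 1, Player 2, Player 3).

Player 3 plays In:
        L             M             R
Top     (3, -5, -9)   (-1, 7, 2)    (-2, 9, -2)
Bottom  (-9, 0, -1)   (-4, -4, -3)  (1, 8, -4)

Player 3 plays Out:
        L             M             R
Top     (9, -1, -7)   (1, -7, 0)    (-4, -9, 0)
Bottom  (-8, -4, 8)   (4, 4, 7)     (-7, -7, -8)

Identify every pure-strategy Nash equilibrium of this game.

The pure Nash equilibria are (Top, L, Out); (Bottom, M, Out); (Bottom, R, In).

Check each profile: it is a Nash equilibrium iff no player can strictly gain by switching unilaterally.
(Top, L, In): Player 2 can switch to M (-5 → 7). Not NE.
(Top, L, Out): Player 1 gets 9, best alternative -8; Player 2 gets -1, best alternative -7; Player 3 gets -7, best alternative -9. No profitable deviation — NE.
(Top, M, In): Player 2 can switch to R (7 → 9). Not NE.
(Top, M, Out): Player 1 can switch to Bottom (1 → 4). Not NE.
(Top, R, In): Player 1 can switch to Bottom (-2 → 1). Not NE.
(Top, R, Out): Player 2 can switch to L (-9 → -1). Not NE.
(Bottom, L, In): Player 1 can switch to Top (-9 → 3). Not NE.
(Bottom, L, Out): Player 1 can switch to Top (-8 → 9). Not NE.
(Bottom, M, In): Player 1 can switch to Top (-4 → -1). Not NE.
(Bottom, M, Out): Player 1 gets 4, best alternative 1; Player 2 gets 4, best alternative -4; Player 3 gets 7, best alternative -3. No profitable deviation — NE.
(Bottom, R, In): Player 1 gets 1, best alternative -2; Player 2 gets 8, best alternative 0; Player 3 gets -4, best alternative -8. No profitable deviation — NE.
(Bottom, R, Out): Player 1 can switch to Top (-7 → -4). Not NE.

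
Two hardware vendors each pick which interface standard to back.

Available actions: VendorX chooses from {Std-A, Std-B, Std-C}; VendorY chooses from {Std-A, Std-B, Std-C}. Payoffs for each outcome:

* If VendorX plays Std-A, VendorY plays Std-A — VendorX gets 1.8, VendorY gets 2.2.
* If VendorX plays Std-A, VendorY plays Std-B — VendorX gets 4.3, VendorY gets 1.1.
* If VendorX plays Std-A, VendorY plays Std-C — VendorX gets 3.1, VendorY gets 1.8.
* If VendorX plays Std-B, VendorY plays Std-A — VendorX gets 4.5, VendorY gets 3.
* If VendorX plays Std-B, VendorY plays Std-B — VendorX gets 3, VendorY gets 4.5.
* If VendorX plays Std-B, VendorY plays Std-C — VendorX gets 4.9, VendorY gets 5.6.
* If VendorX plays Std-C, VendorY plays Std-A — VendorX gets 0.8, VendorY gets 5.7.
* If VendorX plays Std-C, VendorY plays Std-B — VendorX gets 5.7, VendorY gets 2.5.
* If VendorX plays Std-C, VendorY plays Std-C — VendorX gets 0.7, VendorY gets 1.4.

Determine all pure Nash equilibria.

The unique pure-strategy Nash equilibrium is (Std-B, Std-C).

VendorX against Std-A: payoffs 1.8, 4.5, 0.8 → best response Std-B.
VendorX against Std-B: payoffs 4.3, 3, 5.7 → best response Std-C.
VendorX against Std-C: payoffs 3.1, 4.9, 0.7 → best response Std-B.
VendorY against Std-A: payoffs 2.2, 1.1, 1.8 → best response Std-A.
VendorY against Std-B: payoffs 3, 4.5, 5.6 → best response Std-C.
VendorY against Std-C: payoffs 5.7, 2.5, 1.4 → best response Std-A.
Mutual best responses: (Std-B, Std-C).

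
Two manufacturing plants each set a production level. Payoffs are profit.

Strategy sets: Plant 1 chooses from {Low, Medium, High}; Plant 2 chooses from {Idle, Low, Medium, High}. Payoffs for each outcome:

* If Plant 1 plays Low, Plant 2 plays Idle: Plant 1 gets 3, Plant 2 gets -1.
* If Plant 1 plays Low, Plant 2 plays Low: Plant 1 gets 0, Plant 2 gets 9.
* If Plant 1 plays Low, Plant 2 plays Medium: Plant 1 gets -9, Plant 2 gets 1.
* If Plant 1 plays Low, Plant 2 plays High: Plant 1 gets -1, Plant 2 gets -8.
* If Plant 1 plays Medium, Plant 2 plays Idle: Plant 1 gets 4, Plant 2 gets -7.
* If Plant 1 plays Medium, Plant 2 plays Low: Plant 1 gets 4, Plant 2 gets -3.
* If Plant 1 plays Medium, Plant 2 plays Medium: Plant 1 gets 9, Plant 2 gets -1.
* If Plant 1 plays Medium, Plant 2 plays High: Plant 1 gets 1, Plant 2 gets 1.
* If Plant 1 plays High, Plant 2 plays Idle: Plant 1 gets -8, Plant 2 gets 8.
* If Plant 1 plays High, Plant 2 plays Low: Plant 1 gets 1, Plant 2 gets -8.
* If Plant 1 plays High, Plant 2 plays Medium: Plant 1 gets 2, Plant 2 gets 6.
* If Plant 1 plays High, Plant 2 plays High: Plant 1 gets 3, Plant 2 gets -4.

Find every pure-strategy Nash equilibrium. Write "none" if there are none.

Mark each player's best response to every combination of opponents' strategies; a profile where every player is best-responding is a pure Nash equilibrium.
Plant 1 against Idle: payoffs 3, 4, -8 → best response Medium.
Plant 1 against Low: payoffs 0, 4, 1 → best response Medium.
Plant 1 against Medium: payoffs -9, 9, 2 → best response Medium.
Plant 1 against High: payoffs -1, 1, 3 → best response High.
Plant 2 against Low: payoffs -1, 9, 1, -8 → best response Low.
Plant 2 against Medium: payoffs -7, -3, -1, 1 → best response High.
Plant 2 against High: payoffs 8, -8, 6, -4 → best response Idle.
No profile is a mutual best response for all players.

none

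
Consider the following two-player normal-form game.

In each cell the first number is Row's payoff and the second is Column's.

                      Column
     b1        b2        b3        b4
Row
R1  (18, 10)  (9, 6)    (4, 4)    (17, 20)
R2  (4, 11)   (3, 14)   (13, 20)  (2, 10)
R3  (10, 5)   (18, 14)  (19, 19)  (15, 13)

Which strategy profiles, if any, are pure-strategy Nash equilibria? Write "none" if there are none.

Pure-strategy Nash equilibria: (R1, b4); (R3, b3)

Row against b1: payoffs 18, 4, 10 → best response R1.
Row against b2: payoffs 9, 3, 18 → best response R3.
Row against b3: payoffs 4, 13, 19 → best response R3.
Row against b4: payoffs 17, 2, 15 → best response R1.
Column against R1: payoffs 10, 6, 4, 20 → best response b4.
Column against R2: payoffs 11, 14, 20, 10 → best response b3.
Column against R3: payoffs 5, 14, 19, 13 → best response b3.
Mutual best responses: (R1, b4); (R3, b3).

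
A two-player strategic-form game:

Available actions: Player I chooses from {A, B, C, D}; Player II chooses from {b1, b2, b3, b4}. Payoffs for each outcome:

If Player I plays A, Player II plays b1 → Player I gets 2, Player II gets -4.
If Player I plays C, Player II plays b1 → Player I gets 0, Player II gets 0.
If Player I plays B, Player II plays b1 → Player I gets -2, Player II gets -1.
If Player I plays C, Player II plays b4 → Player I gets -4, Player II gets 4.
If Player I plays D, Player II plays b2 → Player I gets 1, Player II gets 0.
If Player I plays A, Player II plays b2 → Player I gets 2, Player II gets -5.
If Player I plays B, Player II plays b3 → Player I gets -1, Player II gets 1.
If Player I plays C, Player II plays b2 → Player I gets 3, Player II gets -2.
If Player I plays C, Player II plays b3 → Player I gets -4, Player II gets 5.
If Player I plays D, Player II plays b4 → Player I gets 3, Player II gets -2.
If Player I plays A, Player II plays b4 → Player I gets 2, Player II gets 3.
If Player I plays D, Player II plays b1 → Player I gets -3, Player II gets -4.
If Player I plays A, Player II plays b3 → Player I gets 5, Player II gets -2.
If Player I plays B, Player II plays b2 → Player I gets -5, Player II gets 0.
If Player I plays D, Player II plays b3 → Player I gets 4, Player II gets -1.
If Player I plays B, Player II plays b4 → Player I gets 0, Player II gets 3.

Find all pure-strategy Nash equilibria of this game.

No pure-strategy Nash equilibrium.

For each strategy profile, look for a profitable unilateral deviation.
(A, b1): Player II can switch to b3 (-4 → -2). Not NE.
(A, b2): Player I can switch to C (2 → 3). Not NE.
(A, b3): Player II can switch to b4 (-2 → 3). Not NE.
(A, b4): Player I can switch to D (2 → 3). Not NE.
(B, b1): Player I can switch to A (-2 → 2). Not NE.
(B, b2): Player I can switch to A (-5 → 2). Not NE.
(B, b3): Player I can switch to A (-1 → 5). Not NE.
(B, b4): Player I can switch to A (0 → 2). Not NE.
(C, b1): Player I can switch to A (0 → 2). Not NE.
(C, b2): Player II can switch to b1 (-2 → 0). Not NE.
(The remaining 6 profiles each have a profitable deviation by the same check.)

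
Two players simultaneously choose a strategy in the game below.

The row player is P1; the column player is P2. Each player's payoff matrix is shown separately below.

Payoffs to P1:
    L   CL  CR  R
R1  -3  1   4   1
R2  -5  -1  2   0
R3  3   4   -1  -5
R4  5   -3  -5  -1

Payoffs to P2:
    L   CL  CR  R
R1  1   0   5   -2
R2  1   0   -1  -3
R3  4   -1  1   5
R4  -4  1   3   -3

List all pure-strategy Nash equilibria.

The unique pure-strategy Nash equilibrium is (R1, CR).

For each player, find the best response to each opponent profile; mutual best responses are the pure NE.
P1 against L: payoffs -3, -5, 3, 5 → best response R4.
P1 against CL: payoffs 1, -1, 4, -3 → best response R3.
P1 against CR: payoffs 4, 2, -1, -5 → best response R1.
P1 against R: payoffs 1, 0, -5, -1 → best response R1.
P2 against R1: payoffs 1, 0, 5, -2 → best response CR.
P2 against R2: payoffs 1, 0, -1, -3 → best response L.
P2 against R3: payoffs 4, -1, 1, 5 → best response R.
P2 against R4: payoffs -4, 1, 3, -3 → best response CR.
Mutual best responses: (R1, CR).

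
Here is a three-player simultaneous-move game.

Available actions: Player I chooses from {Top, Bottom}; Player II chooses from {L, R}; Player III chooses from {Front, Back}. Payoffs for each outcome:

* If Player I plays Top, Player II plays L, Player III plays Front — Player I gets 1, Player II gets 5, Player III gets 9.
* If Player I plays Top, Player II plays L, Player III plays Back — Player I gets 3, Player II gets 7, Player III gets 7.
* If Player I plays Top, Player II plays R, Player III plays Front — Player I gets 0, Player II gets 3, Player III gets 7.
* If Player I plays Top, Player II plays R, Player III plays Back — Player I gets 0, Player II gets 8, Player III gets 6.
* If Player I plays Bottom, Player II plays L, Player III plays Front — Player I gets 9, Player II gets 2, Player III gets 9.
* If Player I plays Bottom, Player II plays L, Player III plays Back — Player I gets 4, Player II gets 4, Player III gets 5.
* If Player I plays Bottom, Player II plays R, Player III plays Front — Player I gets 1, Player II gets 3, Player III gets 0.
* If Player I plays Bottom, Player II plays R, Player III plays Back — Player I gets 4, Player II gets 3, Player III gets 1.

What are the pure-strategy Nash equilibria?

For each strategy profile, look for a profitable unilateral deviation.
(Top, L, Front): Player I can switch to Bottom (1 → 9). Not NE.
(Top, L, Back): Player I can switch to Bottom (3 → 4). Not NE.
(Top, R, Front): Player I can switch to Bottom (0 → 1). Not NE.
(Top, R, Back): Player I can switch to Bottom (0 → 4). Not NE.
(Bottom, L, Front): Player II can switch to R (2 → 3). Not NE.
(Bottom, L, Back): Player III can switch to Front (5 → 9). Not NE.
(Bottom, R, Front): Player III can switch to Back (0 → 1). Not NE.
(Bottom, R, Back): Player II can switch to L (3 → 4). Not NE.

none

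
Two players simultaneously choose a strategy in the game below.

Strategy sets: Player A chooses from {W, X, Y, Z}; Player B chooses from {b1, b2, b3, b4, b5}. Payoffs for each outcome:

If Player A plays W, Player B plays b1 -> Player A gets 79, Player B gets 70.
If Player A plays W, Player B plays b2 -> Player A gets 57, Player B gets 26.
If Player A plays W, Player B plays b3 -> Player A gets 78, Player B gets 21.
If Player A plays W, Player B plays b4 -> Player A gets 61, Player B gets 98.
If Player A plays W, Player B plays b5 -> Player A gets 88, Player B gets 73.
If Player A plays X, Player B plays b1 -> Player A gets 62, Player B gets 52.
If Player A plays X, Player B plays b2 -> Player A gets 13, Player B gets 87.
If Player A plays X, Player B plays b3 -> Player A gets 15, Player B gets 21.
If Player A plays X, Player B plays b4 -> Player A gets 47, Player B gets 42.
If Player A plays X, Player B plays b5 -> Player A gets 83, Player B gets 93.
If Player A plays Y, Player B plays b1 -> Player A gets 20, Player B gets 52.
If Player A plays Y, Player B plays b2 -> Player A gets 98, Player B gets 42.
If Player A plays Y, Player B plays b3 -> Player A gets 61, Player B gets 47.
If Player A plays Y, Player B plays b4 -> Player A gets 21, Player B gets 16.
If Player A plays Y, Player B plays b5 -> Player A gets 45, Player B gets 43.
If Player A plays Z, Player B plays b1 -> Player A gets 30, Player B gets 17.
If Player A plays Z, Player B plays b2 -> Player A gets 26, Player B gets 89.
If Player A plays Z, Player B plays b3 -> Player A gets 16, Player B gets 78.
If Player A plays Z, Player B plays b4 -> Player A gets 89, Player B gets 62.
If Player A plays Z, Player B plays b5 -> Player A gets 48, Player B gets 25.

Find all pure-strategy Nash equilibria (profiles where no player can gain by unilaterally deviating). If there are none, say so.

There is no pure-strategy Nash equilibrium.

Player A against b1: payoffs 79, 62, 20, 30 → best response W.
Player A against b2: payoffs 57, 13, 98, 26 → best response Y.
Player A against b3: payoffs 78, 15, 61, 16 → best response W.
Player A against b4: payoffs 61, 47, 21, 89 → best response Z.
Player A against b5: payoffs 88, 83, 45, 48 → best response W.
Player B against W: payoffs 70, 26, 21, 98, 73 → best response b4.
Player B against X: payoffs 52, 87, 21, 42, 93 → best response b5.
Player B against Y: payoffs 52, 42, 47, 16, 43 → best response b1.
Player B against Z: payoffs 17, 89, 78, 62, 25 → best response b2.
No profile is a mutual best response for all players.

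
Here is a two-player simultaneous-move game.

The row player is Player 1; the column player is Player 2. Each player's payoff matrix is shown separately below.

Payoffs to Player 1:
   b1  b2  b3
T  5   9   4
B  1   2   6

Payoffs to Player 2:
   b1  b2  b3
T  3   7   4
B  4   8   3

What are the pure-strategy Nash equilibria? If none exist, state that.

Pure NE: (T, b2)

For each strategy profile, look for a profitable unilateral deviation.
(T, b1): Player 2 can switch to b2 (3 → 7). Not NE.
(T, b2): Player 1 gets 9, best alternative 2; Player 2 gets 7, best alternative 4. No profitable deviation — NE.
(T, b3): Player 1 can switch to B (4 → 6). Not NE.
(B, b1): Player 1 can switch to T (1 → 5). Not NE.
(B, b2): Player 1 can switch to T (2 → 9). Not NE.
(B, b3): Player 2 can switch to b1 (3 → 4). Not NE.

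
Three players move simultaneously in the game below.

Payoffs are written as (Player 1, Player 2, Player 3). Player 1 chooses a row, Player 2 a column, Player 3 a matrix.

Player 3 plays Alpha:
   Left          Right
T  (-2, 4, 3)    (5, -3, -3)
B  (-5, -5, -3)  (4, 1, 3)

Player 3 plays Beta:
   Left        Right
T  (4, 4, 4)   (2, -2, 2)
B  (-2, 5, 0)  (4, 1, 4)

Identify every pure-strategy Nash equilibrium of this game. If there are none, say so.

The unique pure-strategy Nash equilibrium is (T, Left, Beta).

Player 1 against (Left, Alpha): payoffs -2, -5 → best response T.
Player 1 against (Left, Beta): payoffs 4, -2 → best response T.
Player 1 against (Right, Alpha): payoffs 5, 4 → best response T.
Player 1 against (Right, Beta): payoffs 2, 4 → best response B.
Player 2 against (T, Alpha): payoffs 4, -3 → best response Left.
Player 2 against (T, Beta): payoffs 4, -2 → best response Left.
Player 2 against (B, Alpha): payoffs -5, 1 → best response Right.
Player 2 against (B, Beta): payoffs 5, 1 → best response Left.
Player 3 against (T, Left): payoffs 3, 4 → best response Beta.
Player 3 against (T, Right): payoffs -3, 2 → best response Beta.
Player 3 against (B, Left): payoffs -3, 0 → best response Beta.
Player 3 against (B, Right): payoffs 3, 4 → best response Beta.
Mutual best responses: (T, Left, Beta).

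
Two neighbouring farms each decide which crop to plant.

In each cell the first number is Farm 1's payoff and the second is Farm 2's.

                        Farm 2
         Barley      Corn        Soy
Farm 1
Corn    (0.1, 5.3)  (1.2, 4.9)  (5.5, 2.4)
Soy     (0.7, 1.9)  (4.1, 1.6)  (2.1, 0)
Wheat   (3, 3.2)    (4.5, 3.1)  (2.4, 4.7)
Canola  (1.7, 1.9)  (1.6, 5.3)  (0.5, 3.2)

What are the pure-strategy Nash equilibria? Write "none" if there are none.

For each player, find the best response to each opponent profile; mutual best responses are the pure NE.
Farm 1 against Barley: payoffs 0.1, 0.7, 3, 1.7 → best response Wheat.
Farm 1 against Corn: payoffs 1.2, 4.1, 4.5, 1.6 → best response Wheat.
Farm 1 against Soy: payoffs 5.5, 2.1, 2.4, 0.5 → best response Corn.
Farm 2 against Corn: payoffs 5.3, 4.9, 2.4 → best response Barley.
Farm 2 against Soy: payoffs 1.9, 1.6, 0 → best response Barley.
Farm 2 against Wheat: payoffs 3.2, 3.1, 4.7 → best response Soy.
Farm 2 against Canola: payoffs 1.9, 5.3, 3.2 → best response Corn.
No profile is a mutual best response for all players.

No pure-strategy Nash equilibrium.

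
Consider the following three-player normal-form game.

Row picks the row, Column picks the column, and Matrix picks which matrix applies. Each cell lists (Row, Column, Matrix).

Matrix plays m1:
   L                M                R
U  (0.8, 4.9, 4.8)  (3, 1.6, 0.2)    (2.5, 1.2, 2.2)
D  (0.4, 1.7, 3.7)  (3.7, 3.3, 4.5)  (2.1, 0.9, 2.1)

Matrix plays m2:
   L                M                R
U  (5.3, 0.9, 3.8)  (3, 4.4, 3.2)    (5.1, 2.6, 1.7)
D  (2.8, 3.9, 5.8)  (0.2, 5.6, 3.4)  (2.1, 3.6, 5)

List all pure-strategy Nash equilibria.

Pure-strategy Nash equilibria: (U, L, m1) and (U, M, m2) and (D, M, m1)

Row against (L, m1): payoffs 0.8, 0.4 → best response U.
Row against (L, m2): payoffs 5.3, 2.8 → best response U.
Row against (M, m1): payoffs 3, 3.7 → best response D.
Row against (M, m2): payoffs 3, 0.2 → best response U.
Row against (R, m1): payoffs 2.5, 2.1 → best response U.
Row against (R, m2): payoffs 5.1, 2.1 → best response U.
Column against (U, m1): payoffs 4.9, 1.6, 1.2 → best response L.
Column against (U, m2): payoffs 0.9, 4.4, 2.6 → best response M.
Column against (D, m1): payoffs 1.7, 3.3, 0.9 → best response M.
Column against (D, m2): payoffs 3.9, 5.6, 3.6 → best response M.
Matrix against (U, L): payoffs 4.8, 3.8 → best response m1.
Matrix against (U, M): payoffs 0.2, 3.2 → best response m2.
Matrix against (U, R): payoffs 2.2, 1.7 → best response m1.
Matrix against (D, L): payoffs 3.7, 5.8 → best response m2.
Matrix against (D, M): payoffs 4.5, 3.4 → best response m1.
Matrix against (D, R): payoffs 2.1, 5 → best response m2.
Mutual best responses: (U, L, m1); (U, M, m2); (D, M, m1).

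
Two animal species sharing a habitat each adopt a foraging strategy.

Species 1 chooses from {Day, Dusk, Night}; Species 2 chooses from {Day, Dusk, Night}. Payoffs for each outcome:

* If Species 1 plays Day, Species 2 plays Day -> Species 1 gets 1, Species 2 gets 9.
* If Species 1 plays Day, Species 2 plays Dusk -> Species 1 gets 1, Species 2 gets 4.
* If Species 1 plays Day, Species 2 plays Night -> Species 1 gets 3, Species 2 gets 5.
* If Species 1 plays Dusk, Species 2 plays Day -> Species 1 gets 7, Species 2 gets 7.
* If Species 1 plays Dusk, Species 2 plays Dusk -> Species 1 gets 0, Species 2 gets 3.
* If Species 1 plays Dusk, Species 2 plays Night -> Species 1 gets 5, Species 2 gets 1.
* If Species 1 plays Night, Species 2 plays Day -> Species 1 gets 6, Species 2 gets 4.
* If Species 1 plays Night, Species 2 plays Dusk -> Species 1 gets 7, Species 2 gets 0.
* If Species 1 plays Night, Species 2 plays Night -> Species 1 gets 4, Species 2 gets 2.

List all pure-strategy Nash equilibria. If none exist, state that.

(Day, Day): Species 1 can switch to Dusk (1 → 7). Not NE.
(Day, Dusk): Species 1 can switch to Night (1 → 7). Not NE.
(Day, Night): Species 1 can switch to Dusk (3 → 5). Not NE.
(Dusk, Day): Species 1 gets 7, best alternative 6; Species 2 gets 7, best alternative 3. No profitable deviation — NE.
(Dusk, Dusk): Species 1 can switch to Day (0 → 1). Not NE.
(Dusk, Night): Species 2 can switch to Day (1 → 7). Not NE.
(Night, Day): Species 1 can switch to Dusk (6 → 7). Not NE.
(Night, Dusk): Species 2 can switch to Day (0 → 4). Not NE.
(Night, Night): Species 1 can switch to Dusk (4 → 5). Not NE.

Pure NE: (Dusk, Day)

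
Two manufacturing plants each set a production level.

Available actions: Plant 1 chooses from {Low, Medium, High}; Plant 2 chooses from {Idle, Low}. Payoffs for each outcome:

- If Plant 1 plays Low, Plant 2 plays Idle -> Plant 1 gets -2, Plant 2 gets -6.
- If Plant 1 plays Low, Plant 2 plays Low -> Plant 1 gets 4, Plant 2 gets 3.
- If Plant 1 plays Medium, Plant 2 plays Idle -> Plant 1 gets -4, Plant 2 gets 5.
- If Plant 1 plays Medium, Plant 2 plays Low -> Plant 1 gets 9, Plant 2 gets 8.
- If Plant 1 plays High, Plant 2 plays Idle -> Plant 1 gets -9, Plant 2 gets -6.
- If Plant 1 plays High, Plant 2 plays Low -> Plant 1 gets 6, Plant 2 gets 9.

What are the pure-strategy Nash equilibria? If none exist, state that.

Plant 1 against Idle: payoffs -2, -4, -9 → best response Low.
Plant 1 against Low: payoffs 4, 9, 6 → best response Medium.
Plant 2 against Low: payoffs -6, 3 → best response Low.
Plant 2 against Medium: payoffs 5, 8 → best response Low.
Plant 2 against High: payoffs -6, 9 → best response Low.
Mutual best responses: (Medium, Low).

(Medium, Low)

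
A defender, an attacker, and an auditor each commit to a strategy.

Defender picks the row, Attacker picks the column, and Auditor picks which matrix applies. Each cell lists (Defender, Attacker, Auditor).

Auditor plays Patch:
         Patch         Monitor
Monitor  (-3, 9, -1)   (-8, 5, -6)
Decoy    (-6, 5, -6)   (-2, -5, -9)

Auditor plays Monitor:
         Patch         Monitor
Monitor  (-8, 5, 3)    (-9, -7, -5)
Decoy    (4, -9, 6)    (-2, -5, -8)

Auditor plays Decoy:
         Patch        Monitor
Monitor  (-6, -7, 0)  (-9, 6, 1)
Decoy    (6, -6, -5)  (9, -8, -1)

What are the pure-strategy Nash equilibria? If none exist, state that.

(Monitor, Patch, Patch): Auditor can switch to Monitor (-1 → 3). Not NE.
(Monitor, Patch, Monitor): Defender can switch to Decoy (-8 → 4). Not NE.
(Monitor, Patch, Decoy): Defender can switch to Decoy (-6 → 6). Not NE.
(Monitor, Monitor, Patch): Defender can switch to Decoy (-8 → -2). Not NE.
(Monitor, Monitor, Monitor): Defender can switch to Decoy (-9 → -2). Not NE.
(Monitor, Monitor, Decoy): Defender can switch to Decoy (-9 → 9). Not NE.
(Decoy, Patch, Patch): Defender can switch to Monitor (-6 → -3). Not NE.
(Decoy, Patch, Monitor): Attacker can switch to Monitor (-9 → -5). Not NE.
(Decoy, Patch, Decoy): Auditor can switch to Monitor (-5 → 6). Not NE.
(Decoy, Monitor, Patch): Attacker can switch to Patch (-5 → 5). Not NE.
(The remaining 2 profiles each have a profitable deviation by the same check.)

There is no pure-strategy Nash equilibrium.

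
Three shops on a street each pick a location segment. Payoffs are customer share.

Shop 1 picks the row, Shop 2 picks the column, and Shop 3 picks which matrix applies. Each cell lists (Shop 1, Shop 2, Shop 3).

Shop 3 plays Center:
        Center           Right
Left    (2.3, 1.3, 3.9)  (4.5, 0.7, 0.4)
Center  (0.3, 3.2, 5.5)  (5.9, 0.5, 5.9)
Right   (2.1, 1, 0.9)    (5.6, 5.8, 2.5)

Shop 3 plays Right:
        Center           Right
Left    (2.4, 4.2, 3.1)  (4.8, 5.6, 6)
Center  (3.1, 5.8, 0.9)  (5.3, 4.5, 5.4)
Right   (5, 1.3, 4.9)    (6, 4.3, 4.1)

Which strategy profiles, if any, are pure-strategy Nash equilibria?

The pure Nash equilibria are (Left, Center, Center); (Right, Right, Right).

Shop 1 against (Center, Center): payoffs 2.3, 0.3, 2.1 → best response Left.
Shop 1 against (Center, Right): payoffs 2.4, 3.1, 5 → best response Right.
Shop 1 against (Right, Center): payoffs 4.5, 5.9, 5.6 → best response Center.
Shop 1 against (Right, Right): payoffs 4.8, 5.3, 6 → best response Right.
Shop 2 against (Left, Center): payoffs 1.3, 0.7 → best response Center.
Shop 2 against (Left, Right): payoffs 4.2, 5.6 → best response Right.
Shop 2 against (Center, Center): payoffs 3.2, 0.5 → best response Center.
Shop 2 against (Center, Right): payoffs 5.8, 4.5 → best response Center.
Shop 2 against (Right, Center): payoffs 1, 5.8 → best response Right.
Shop 2 against (Right, Right): payoffs 1.3, 4.3 → best response Right.
Shop 3 against (Left, Center): payoffs 3.9, 3.1 → best response Center.
Shop 3 against (Left, Right): payoffs 0.4, 6 → best response Right.
Shop 3 against (Center, Center): payoffs 5.5, 0.9 → best response Center.
Shop 3 against (Center, Right): payoffs 5.9, 5.4 → best response Center.
Shop 3 against (Right, Center): payoffs 0.9, 4.9 → best response Right.
Shop 3 against (Right, Right): payoffs 2.5, 4.1 → best response Right.
Mutual best responses: (Left, Center, Center); (Right, Right, Right).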